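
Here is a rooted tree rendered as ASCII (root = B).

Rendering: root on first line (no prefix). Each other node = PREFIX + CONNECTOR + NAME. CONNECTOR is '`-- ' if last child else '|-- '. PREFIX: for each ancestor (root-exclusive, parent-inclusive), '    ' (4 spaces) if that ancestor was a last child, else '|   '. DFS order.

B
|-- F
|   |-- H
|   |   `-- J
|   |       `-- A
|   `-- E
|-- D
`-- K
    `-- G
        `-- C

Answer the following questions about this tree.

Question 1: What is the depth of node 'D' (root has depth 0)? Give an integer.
Answer: 1

Derivation:
Path from root to D: B -> D
Depth = number of edges = 1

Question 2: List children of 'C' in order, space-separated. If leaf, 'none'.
Answer: none

Derivation:
Node C's children (from adjacency): (leaf)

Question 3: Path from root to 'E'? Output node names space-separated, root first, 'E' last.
Walk down from root: B -> F -> E

Answer: B F E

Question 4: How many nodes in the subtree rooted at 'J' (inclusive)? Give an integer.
Answer: 2

Derivation:
Subtree rooted at J contains: A, J
Count = 2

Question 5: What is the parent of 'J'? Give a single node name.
Scan adjacency: J appears as child of H

Answer: H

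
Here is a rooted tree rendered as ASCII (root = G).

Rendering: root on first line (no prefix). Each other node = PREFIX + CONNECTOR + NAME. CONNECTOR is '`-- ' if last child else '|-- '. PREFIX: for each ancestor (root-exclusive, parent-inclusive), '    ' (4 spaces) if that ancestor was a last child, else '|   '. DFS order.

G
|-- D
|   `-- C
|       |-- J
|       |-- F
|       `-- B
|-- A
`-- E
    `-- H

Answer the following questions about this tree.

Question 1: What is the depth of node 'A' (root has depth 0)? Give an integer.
Path from root to A: G -> A
Depth = number of edges = 1

Answer: 1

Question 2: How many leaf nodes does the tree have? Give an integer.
Answer: 5

Derivation:
Leaves (nodes with no children): A, B, F, H, J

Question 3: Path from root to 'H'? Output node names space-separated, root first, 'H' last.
Answer: G E H

Derivation:
Walk down from root: G -> E -> H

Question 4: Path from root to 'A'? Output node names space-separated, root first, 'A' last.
Walk down from root: G -> A

Answer: G A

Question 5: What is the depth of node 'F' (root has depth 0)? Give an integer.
Answer: 3

Derivation:
Path from root to F: G -> D -> C -> F
Depth = number of edges = 3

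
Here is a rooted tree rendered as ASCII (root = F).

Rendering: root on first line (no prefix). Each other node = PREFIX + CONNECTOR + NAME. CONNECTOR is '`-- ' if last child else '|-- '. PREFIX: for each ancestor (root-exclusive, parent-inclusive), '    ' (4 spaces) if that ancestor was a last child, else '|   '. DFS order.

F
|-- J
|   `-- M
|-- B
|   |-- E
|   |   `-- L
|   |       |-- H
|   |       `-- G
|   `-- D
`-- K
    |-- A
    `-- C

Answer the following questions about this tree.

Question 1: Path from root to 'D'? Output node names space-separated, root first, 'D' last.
Walk down from root: F -> B -> D

Answer: F B D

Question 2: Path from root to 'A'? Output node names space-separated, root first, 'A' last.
Walk down from root: F -> K -> A

Answer: F K A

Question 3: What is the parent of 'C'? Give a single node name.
Scan adjacency: C appears as child of K

Answer: K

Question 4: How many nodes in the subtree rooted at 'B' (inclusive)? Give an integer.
Subtree rooted at B contains: B, D, E, G, H, L
Count = 6

Answer: 6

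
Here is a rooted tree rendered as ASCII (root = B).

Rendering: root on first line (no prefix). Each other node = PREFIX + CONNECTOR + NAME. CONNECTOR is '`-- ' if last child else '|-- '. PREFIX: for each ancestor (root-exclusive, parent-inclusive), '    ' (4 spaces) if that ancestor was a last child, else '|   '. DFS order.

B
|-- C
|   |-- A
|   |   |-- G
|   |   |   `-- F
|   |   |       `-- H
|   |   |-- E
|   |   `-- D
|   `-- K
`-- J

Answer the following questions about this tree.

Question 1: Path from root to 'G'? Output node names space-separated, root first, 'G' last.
Answer: B C A G

Derivation:
Walk down from root: B -> C -> A -> G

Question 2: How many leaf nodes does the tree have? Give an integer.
Answer: 5

Derivation:
Leaves (nodes with no children): D, E, H, J, K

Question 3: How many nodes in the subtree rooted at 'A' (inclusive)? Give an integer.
Answer: 6

Derivation:
Subtree rooted at A contains: A, D, E, F, G, H
Count = 6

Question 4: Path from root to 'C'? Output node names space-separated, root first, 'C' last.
Walk down from root: B -> C

Answer: B C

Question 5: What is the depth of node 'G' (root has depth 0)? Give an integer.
Answer: 3

Derivation:
Path from root to G: B -> C -> A -> G
Depth = number of edges = 3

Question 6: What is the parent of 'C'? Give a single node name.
Scan adjacency: C appears as child of B

Answer: B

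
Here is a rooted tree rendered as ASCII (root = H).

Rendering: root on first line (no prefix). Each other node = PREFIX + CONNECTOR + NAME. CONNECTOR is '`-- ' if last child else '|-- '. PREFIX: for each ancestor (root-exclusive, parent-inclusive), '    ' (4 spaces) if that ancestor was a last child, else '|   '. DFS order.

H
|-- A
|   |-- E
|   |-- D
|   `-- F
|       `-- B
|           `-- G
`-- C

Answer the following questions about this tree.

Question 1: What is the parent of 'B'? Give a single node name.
Answer: F

Derivation:
Scan adjacency: B appears as child of F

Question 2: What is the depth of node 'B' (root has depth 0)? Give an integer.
Answer: 3

Derivation:
Path from root to B: H -> A -> F -> B
Depth = number of edges = 3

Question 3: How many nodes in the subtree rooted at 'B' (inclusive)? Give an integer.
Subtree rooted at B contains: B, G
Count = 2

Answer: 2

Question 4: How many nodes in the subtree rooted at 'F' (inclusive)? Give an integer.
Answer: 3

Derivation:
Subtree rooted at F contains: B, F, G
Count = 3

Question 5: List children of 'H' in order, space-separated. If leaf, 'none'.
Answer: A C

Derivation:
Node H's children (from adjacency): A, C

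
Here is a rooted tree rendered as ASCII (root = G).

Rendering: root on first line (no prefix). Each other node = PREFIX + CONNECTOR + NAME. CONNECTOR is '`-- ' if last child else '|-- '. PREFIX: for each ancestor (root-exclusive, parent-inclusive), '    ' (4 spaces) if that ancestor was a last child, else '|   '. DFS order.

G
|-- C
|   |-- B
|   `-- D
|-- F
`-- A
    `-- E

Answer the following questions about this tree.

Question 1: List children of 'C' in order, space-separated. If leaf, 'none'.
Answer: B D

Derivation:
Node C's children (from adjacency): B, D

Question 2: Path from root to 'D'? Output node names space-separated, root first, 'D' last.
Answer: G C D

Derivation:
Walk down from root: G -> C -> D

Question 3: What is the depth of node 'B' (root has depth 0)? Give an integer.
Answer: 2

Derivation:
Path from root to B: G -> C -> B
Depth = number of edges = 2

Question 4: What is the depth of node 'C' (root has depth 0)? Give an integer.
Answer: 1

Derivation:
Path from root to C: G -> C
Depth = number of edges = 1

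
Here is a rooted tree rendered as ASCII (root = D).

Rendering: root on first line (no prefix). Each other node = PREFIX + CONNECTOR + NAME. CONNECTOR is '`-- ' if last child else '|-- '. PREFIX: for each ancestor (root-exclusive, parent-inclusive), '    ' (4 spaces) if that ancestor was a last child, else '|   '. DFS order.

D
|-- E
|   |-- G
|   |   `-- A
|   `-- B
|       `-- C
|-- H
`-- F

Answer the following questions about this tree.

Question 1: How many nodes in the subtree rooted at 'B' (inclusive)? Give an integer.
Answer: 2

Derivation:
Subtree rooted at B contains: B, C
Count = 2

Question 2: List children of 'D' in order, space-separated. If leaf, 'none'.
Answer: E H F

Derivation:
Node D's children (from adjacency): E, H, F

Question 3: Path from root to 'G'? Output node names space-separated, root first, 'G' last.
Walk down from root: D -> E -> G

Answer: D E G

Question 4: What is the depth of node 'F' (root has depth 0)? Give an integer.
Answer: 1

Derivation:
Path from root to F: D -> F
Depth = number of edges = 1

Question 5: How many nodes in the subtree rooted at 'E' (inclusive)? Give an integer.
Subtree rooted at E contains: A, B, C, E, G
Count = 5

Answer: 5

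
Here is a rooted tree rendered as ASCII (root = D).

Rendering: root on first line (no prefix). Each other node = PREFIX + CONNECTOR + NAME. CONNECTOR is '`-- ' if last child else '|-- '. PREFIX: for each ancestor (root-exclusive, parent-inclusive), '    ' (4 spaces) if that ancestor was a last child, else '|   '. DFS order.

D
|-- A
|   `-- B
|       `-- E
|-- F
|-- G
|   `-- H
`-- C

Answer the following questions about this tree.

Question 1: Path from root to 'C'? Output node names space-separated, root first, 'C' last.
Answer: D C

Derivation:
Walk down from root: D -> C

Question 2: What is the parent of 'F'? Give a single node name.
Scan adjacency: F appears as child of D

Answer: D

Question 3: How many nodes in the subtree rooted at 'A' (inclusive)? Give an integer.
Answer: 3

Derivation:
Subtree rooted at A contains: A, B, E
Count = 3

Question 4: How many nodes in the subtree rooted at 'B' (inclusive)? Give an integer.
Subtree rooted at B contains: B, E
Count = 2

Answer: 2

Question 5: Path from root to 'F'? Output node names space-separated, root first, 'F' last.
Answer: D F

Derivation:
Walk down from root: D -> F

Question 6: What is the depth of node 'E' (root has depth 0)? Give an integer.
Path from root to E: D -> A -> B -> E
Depth = number of edges = 3

Answer: 3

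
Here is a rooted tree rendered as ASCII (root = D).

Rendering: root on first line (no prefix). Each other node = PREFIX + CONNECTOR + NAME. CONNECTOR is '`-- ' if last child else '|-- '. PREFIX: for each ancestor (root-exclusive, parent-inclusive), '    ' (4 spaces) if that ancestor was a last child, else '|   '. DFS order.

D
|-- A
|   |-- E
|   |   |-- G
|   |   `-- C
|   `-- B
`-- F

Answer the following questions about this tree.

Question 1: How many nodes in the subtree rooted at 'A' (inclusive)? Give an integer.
Subtree rooted at A contains: A, B, C, E, G
Count = 5

Answer: 5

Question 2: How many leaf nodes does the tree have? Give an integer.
Answer: 4

Derivation:
Leaves (nodes with no children): B, C, F, G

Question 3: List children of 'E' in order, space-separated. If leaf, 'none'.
Node E's children (from adjacency): G, C

Answer: G C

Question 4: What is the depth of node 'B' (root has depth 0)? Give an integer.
Path from root to B: D -> A -> B
Depth = number of edges = 2

Answer: 2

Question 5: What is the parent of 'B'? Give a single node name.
Answer: A

Derivation:
Scan adjacency: B appears as child of A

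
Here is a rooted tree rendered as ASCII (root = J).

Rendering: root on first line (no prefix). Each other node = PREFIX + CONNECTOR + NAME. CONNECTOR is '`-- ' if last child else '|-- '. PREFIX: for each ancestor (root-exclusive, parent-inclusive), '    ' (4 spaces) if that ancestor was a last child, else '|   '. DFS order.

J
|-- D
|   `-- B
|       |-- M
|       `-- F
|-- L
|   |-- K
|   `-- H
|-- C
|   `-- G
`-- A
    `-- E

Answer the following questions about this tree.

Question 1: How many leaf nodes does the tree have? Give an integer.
Leaves (nodes with no children): E, F, G, H, K, M

Answer: 6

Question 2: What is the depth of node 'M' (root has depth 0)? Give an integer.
Answer: 3

Derivation:
Path from root to M: J -> D -> B -> M
Depth = number of edges = 3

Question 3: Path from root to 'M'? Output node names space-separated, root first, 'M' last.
Answer: J D B M

Derivation:
Walk down from root: J -> D -> B -> M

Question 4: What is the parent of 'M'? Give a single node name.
Answer: B

Derivation:
Scan adjacency: M appears as child of B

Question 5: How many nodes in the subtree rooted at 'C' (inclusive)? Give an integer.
Subtree rooted at C contains: C, G
Count = 2

Answer: 2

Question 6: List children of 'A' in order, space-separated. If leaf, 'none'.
Answer: E

Derivation:
Node A's children (from adjacency): E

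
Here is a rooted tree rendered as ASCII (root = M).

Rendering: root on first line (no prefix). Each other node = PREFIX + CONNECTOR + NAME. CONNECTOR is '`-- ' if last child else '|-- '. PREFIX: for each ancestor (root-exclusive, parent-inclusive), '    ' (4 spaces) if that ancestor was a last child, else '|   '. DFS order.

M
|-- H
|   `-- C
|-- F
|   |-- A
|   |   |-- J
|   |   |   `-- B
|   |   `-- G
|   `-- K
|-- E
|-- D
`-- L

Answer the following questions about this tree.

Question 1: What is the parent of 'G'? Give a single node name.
Answer: A

Derivation:
Scan adjacency: G appears as child of A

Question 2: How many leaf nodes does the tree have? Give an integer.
Answer: 7

Derivation:
Leaves (nodes with no children): B, C, D, E, G, K, L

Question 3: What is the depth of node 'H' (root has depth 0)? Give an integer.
Answer: 1

Derivation:
Path from root to H: M -> H
Depth = number of edges = 1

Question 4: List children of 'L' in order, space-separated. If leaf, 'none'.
Answer: none

Derivation:
Node L's children (from adjacency): (leaf)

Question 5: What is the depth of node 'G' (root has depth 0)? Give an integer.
Path from root to G: M -> F -> A -> G
Depth = number of edges = 3

Answer: 3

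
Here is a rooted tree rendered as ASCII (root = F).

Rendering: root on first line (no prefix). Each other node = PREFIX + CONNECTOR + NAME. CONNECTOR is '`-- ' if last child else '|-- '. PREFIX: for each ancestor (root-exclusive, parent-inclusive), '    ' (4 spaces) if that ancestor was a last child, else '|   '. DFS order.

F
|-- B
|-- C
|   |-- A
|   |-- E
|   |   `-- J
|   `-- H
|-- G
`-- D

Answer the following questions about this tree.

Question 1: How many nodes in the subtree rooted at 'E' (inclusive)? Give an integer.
Answer: 2

Derivation:
Subtree rooted at E contains: E, J
Count = 2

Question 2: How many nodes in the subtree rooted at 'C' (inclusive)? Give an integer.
Answer: 5

Derivation:
Subtree rooted at C contains: A, C, E, H, J
Count = 5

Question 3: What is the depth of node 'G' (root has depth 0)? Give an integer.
Path from root to G: F -> G
Depth = number of edges = 1

Answer: 1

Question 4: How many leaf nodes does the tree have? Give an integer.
Answer: 6

Derivation:
Leaves (nodes with no children): A, B, D, G, H, J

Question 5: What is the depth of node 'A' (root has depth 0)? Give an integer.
Answer: 2

Derivation:
Path from root to A: F -> C -> A
Depth = number of edges = 2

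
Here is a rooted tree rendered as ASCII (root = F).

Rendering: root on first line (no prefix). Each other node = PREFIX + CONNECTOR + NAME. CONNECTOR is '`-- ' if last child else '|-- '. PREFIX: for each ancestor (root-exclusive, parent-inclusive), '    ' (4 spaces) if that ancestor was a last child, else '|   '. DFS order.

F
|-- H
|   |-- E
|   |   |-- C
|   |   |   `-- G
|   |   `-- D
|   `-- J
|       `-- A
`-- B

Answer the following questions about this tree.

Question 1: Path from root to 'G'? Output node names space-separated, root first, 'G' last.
Walk down from root: F -> H -> E -> C -> G

Answer: F H E C G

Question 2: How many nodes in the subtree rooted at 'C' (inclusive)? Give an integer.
Subtree rooted at C contains: C, G
Count = 2

Answer: 2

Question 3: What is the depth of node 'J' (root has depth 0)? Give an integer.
Answer: 2

Derivation:
Path from root to J: F -> H -> J
Depth = number of edges = 2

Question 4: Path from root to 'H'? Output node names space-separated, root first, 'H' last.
Walk down from root: F -> H

Answer: F H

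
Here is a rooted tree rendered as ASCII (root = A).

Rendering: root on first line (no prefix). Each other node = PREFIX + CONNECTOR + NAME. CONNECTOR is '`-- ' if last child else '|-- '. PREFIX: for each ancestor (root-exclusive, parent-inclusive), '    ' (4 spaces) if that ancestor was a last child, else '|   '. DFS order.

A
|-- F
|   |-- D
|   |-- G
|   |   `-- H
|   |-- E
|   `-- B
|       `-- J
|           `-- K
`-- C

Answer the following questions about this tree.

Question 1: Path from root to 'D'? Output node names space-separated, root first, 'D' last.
Walk down from root: A -> F -> D

Answer: A F D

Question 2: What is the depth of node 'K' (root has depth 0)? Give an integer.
Path from root to K: A -> F -> B -> J -> K
Depth = number of edges = 4

Answer: 4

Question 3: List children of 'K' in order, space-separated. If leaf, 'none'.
Node K's children (from adjacency): (leaf)

Answer: none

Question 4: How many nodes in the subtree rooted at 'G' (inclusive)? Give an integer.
Answer: 2

Derivation:
Subtree rooted at G contains: G, H
Count = 2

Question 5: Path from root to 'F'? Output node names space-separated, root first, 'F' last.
Answer: A F

Derivation:
Walk down from root: A -> F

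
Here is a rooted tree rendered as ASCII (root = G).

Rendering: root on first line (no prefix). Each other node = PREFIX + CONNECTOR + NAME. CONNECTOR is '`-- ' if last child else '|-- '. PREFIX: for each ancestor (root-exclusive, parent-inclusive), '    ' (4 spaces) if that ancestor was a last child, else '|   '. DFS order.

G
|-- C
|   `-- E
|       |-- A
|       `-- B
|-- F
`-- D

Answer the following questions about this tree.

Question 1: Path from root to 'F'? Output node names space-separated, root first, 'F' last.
Answer: G F

Derivation:
Walk down from root: G -> F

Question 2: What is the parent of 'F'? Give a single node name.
Scan adjacency: F appears as child of G

Answer: G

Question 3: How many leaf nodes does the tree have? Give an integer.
Answer: 4

Derivation:
Leaves (nodes with no children): A, B, D, F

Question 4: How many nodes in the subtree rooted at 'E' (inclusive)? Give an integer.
Subtree rooted at E contains: A, B, E
Count = 3

Answer: 3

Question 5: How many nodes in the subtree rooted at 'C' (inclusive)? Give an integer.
Subtree rooted at C contains: A, B, C, E
Count = 4

Answer: 4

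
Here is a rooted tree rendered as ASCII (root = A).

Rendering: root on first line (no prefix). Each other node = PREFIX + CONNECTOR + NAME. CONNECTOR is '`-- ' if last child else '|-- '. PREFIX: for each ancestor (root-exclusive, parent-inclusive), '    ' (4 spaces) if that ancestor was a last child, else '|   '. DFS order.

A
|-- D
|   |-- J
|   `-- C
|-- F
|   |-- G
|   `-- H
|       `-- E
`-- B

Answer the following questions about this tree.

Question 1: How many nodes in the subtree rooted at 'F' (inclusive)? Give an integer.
Subtree rooted at F contains: E, F, G, H
Count = 4

Answer: 4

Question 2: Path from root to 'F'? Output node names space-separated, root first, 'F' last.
Walk down from root: A -> F

Answer: A F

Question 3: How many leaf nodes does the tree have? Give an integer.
Answer: 5

Derivation:
Leaves (nodes with no children): B, C, E, G, J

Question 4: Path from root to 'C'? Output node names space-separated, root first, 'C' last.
Walk down from root: A -> D -> C

Answer: A D C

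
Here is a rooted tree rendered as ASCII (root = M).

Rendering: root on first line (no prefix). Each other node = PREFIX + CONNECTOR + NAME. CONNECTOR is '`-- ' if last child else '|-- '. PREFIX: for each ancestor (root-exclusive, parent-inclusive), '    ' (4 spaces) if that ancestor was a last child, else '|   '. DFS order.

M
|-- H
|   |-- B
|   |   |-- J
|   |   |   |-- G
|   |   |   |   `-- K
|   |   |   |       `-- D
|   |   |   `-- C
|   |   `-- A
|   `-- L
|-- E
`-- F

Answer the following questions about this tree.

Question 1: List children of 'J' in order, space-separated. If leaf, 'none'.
Answer: G C

Derivation:
Node J's children (from adjacency): G, C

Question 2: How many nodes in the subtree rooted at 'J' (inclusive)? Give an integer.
Answer: 5

Derivation:
Subtree rooted at J contains: C, D, G, J, K
Count = 5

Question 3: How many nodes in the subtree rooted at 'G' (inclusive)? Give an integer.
Subtree rooted at G contains: D, G, K
Count = 3

Answer: 3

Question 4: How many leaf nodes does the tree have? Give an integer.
Leaves (nodes with no children): A, C, D, E, F, L

Answer: 6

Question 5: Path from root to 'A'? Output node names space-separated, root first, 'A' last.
Walk down from root: M -> H -> B -> A

Answer: M H B A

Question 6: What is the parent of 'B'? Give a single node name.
Answer: H

Derivation:
Scan adjacency: B appears as child of H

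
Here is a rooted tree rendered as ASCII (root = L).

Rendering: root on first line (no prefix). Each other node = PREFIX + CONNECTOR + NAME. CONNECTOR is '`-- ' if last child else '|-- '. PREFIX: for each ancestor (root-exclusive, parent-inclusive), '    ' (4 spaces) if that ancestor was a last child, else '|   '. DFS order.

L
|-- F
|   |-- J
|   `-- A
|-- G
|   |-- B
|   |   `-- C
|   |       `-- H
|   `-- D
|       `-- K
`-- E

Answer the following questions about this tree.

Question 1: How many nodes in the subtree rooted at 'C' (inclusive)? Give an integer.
Subtree rooted at C contains: C, H
Count = 2

Answer: 2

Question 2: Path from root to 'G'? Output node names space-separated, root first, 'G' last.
Walk down from root: L -> G

Answer: L G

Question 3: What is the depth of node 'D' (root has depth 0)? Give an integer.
Path from root to D: L -> G -> D
Depth = number of edges = 2

Answer: 2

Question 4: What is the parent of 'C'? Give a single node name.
Answer: B

Derivation:
Scan adjacency: C appears as child of B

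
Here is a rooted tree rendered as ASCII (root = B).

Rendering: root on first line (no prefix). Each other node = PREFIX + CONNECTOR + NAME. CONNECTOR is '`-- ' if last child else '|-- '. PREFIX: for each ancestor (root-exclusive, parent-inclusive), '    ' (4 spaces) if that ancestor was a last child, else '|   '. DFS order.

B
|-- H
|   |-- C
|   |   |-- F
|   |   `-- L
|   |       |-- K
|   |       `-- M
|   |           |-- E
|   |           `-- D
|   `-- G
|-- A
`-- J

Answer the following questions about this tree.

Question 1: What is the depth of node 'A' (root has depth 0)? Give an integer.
Path from root to A: B -> A
Depth = number of edges = 1

Answer: 1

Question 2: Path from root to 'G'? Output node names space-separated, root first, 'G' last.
Walk down from root: B -> H -> G

Answer: B H G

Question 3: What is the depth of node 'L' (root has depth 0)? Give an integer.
Answer: 3

Derivation:
Path from root to L: B -> H -> C -> L
Depth = number of edges = 3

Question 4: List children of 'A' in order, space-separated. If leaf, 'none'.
Node A's children (from adjacency): (leaf)

Answer: none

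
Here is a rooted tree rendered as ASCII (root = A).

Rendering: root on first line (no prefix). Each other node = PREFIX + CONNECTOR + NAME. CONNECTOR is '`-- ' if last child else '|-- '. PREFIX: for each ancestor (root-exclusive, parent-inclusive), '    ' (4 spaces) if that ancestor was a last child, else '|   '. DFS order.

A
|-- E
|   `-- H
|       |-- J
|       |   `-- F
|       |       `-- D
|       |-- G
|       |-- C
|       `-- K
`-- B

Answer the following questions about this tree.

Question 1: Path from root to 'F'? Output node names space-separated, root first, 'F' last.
Answer: A E H J F

Derivation:
Walk down from root: A -> E -> H -> J -> F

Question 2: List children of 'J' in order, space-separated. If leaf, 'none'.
Node J's children (from adjacency): F

Answer: F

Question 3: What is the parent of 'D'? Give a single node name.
Scan adjacency: D appears as child of F

Answer: F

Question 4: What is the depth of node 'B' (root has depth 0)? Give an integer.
Answer: 1

Derivation:
Path from root to B: A -> B
Depth = number of edges = 1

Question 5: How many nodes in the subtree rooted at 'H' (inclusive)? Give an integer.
Subtree rooted at H contains: C, D, F, G, H, J, K
Count = 7

Answer: 7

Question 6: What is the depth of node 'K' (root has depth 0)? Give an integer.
Path from root to K: A -> E -> H -> K
Depth = number of edges = 3

Answer: 3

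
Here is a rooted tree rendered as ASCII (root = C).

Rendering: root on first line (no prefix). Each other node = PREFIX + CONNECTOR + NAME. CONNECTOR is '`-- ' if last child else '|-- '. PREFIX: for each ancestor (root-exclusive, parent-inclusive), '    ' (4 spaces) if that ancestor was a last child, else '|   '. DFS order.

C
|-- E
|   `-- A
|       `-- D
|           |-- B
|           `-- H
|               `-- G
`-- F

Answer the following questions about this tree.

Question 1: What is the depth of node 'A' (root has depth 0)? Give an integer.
Answer: 2

Derivation:
Path from root to A: C -> E -> A
Depth = number of edges = 2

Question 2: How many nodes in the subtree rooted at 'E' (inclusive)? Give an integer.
Subtree rooted at E contains: A, B, D, E, G, H
Count = 6

Answer: 6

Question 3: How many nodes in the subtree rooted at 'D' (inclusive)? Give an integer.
Subtree rooted at D contains: B, D, G, H
Count = 4

Answer: 4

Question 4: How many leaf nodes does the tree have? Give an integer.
Answer: 3

Derivation:
Leaves (nodes with no children): B, F, G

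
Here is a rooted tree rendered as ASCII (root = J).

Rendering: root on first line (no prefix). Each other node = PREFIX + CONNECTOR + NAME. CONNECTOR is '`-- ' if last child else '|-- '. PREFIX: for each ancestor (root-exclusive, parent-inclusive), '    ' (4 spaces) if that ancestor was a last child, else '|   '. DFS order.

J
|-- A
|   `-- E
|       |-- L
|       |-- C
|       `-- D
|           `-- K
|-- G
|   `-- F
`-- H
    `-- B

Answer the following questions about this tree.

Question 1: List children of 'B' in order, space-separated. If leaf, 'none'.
Answer: none

Derivation:
Node B's children (from adjacency): (leaf)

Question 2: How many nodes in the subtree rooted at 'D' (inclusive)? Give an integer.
Subtree rooted at D contains: D, K
Count = 2

Answer: 2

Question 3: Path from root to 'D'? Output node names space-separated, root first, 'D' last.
Answer: J A E D

Derivation:
Walk down from root: J -> A -> E -> D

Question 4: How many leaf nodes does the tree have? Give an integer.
Answer: 5

Derivation:
Leaves (nodes with no children): B, C, F, K, L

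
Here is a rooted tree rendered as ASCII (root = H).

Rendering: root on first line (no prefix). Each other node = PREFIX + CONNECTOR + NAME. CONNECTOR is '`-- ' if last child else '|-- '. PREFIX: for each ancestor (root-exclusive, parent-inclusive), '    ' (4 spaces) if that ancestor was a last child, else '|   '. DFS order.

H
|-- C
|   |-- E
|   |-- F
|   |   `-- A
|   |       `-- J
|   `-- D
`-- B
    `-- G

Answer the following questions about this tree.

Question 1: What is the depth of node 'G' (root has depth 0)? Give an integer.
Answer: 2

Derivation:
Path from root to G: H -> B -> G
Depth = number of edges = 2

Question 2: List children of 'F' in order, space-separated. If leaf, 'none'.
Node F's children (from adjacency): A

Answer: A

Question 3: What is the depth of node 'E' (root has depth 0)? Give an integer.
Answer: 2

Derivation:
Path from root to E: H -> C -> E
Depth = number of edges = 2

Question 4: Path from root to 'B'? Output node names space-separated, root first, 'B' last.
Walk down from root: H -> B

Answer: H B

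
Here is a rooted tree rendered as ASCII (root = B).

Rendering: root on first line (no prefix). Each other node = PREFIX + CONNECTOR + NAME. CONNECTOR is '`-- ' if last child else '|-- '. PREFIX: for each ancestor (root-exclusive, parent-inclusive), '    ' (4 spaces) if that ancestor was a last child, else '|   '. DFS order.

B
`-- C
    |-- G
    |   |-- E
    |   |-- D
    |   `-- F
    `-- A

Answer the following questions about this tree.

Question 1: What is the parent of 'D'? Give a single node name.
Answer: G

Derivation:
Scan adjacency: D appears as child of G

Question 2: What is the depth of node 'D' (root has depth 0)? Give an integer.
Answer: 3

Derivation:
Path from root to D: B -> C -> G -> D
Depth = number of edges = 3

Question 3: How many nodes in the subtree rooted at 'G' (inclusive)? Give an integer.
Subtree rooted at G contains: D, E, F, G
Count = 4

Answer: 4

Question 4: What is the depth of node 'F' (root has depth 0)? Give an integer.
Answer: 3

Derivation:
Path from root to F: B -> C -> G -> F
Depth = number of edges = 3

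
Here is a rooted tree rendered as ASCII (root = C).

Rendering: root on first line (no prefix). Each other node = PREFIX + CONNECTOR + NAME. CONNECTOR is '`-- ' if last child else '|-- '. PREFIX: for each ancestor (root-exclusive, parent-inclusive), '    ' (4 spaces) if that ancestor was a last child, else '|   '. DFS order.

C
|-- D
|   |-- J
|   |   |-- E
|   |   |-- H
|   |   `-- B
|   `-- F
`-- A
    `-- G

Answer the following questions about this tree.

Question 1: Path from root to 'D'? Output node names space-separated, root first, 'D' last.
Walk down from root: C -> D

Answer: C D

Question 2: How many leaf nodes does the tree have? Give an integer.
Leaves (nodes with no children): B, E, F, G, H

Answer: 5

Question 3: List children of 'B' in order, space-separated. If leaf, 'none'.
Answer: none

Derivation:
Node B's children (from adjacency): (leaf)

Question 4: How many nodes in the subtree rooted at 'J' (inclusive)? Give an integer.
Answer: 4

Derivation:
Subtree rooted at J contains: B, E, H, J
Count = 4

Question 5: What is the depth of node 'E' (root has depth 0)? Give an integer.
Answer: 3

Derivation:
Path from root to E: C -> D -> J -> E
Depth = number of edges = 3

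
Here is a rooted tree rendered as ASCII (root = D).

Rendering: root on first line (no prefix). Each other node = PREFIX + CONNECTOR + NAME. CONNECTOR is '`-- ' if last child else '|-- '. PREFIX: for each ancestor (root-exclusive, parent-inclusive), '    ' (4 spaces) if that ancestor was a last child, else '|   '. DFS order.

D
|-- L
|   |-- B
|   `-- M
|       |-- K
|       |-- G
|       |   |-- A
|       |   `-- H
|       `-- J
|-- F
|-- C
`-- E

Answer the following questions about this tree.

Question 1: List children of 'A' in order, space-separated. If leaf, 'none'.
Node A's children (from adjacency): (leaf)

Answer: none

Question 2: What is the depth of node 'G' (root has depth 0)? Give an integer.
Path from root to G: D -> L -> M -> G
Depth = number of edges = 3

Answer: 3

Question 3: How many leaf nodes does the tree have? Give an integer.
Leaves (nodes with no children): A, B, C, E, F, H, J, K

Answer: 8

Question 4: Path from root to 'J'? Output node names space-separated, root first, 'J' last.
Walk down from root: D -> L -> M -> J

Answer: D L M J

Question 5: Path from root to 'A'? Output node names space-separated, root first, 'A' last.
Answer: D L M G A

Derivation:
Walk down from root: D -> L -> M -> G -> A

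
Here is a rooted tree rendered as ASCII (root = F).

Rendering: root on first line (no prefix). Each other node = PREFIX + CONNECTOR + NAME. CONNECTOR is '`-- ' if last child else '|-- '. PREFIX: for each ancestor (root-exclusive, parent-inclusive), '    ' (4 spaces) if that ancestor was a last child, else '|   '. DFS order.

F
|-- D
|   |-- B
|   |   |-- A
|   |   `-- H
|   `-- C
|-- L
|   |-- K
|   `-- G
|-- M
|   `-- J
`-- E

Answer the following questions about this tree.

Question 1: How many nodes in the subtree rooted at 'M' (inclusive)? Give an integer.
Subtree rooted at M contains: J, M
Count = 2

Answer: 2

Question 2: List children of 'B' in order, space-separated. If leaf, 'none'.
Answer: A H

Derivation:
Node B's children (from adjacency): A, H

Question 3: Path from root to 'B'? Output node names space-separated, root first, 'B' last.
Answer: F D B

Derivation:
Walk down from root: F -> D -> B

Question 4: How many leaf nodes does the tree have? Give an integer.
Answer: 7

Derivation:
Leaves (nodes with no children): A, C, E, G, H, J, K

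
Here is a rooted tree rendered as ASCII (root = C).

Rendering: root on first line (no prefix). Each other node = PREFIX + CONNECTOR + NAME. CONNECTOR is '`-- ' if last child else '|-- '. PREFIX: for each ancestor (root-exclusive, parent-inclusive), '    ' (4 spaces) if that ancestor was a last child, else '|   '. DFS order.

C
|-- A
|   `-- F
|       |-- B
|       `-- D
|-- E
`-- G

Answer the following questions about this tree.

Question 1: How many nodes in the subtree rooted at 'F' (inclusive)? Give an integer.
Subtree rooted at F contains: B, D, F
Count = 3

Answer: 3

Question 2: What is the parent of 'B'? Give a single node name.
Scan adjacency: B appears as child of F

Answer: F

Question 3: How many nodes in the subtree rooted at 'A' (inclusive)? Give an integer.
Subtree rooted at A contains: A, B, D, F
Count = 4

Answer: 4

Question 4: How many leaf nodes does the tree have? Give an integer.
Answer: 4

Derivation:
Leaves (nodes with no children): B, D, E, G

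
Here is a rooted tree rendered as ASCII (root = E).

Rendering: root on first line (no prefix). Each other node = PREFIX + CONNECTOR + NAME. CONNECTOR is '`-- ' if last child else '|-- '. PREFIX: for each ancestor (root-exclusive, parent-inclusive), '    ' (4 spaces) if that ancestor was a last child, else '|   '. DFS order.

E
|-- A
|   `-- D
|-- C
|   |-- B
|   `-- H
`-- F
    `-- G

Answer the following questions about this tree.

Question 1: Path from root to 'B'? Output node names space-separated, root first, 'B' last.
Answer: E C B

Derivation:
Walk down from root: E -> C -> B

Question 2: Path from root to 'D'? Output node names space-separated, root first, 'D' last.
Walk down from root: E -> A -> D

Answer: E A D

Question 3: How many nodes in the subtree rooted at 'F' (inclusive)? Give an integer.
Answer: 2

Derivation:
Subtree rooted at F contains: F, G
Count = 2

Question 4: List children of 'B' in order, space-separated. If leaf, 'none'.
Answer: none

Derivation:
Node B's children (from adjacency): (leaf)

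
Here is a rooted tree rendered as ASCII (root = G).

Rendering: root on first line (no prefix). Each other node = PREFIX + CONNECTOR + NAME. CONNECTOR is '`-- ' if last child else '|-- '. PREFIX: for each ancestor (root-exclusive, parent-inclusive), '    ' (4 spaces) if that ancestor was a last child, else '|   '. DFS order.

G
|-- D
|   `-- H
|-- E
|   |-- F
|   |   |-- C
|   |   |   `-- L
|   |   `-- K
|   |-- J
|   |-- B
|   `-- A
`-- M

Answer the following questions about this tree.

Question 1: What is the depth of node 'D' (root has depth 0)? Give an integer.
Path from root to D: G -> D
Depth = number of edges = 1

Answer: 1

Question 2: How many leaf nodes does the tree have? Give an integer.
Answer: 7

Derivation:
Leaves (nodes with no children): A, B, H, J, K, L, M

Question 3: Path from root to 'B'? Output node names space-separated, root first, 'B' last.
Answer: G E B

Derivation:
Walk down from root: G -> E -> B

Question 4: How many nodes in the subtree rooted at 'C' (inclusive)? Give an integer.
Answer: 2

Derivation:
Subtree rooted at C contains: C, L
Count = 2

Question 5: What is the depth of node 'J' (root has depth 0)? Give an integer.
Answer: 2

Derivation:
Path from root to J: G -> E -> J
Depth = number of edges = 2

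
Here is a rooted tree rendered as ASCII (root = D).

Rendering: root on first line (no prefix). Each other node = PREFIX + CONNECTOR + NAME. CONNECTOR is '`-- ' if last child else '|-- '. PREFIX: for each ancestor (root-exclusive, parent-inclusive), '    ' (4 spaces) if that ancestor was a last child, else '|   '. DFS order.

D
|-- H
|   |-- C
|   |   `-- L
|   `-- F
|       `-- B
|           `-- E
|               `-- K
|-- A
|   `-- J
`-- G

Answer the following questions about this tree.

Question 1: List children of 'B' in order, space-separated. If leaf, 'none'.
Answer: E

Derivation:
Node B's children (from adjacency): E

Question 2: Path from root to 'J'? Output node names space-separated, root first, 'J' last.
Answer: D A J

Derivation:
Walk down from root: D -> A -> J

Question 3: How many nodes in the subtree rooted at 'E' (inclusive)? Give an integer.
Subtree rooted at E contains: E, K
Count = 2

Answer: 2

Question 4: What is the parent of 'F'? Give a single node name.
Answer: H

Derivation:
Scan adjacency: F appears as child of H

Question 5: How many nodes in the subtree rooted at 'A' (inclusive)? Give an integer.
Answer: 2

Derivation:
Subtree rooted at A contains: A, J
Count = 2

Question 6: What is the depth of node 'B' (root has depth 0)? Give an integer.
Answer: 3

Derivation:
Path from root to B: D -> H -> F -> B
Depth = number of edges = 3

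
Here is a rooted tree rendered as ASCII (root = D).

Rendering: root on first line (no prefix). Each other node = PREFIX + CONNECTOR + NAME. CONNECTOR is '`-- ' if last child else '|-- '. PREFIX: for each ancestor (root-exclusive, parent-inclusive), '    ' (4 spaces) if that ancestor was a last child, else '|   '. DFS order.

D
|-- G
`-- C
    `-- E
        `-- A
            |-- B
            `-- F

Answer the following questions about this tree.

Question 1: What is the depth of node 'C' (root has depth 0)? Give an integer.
Answer: 1

Derivation:
Path from root to C: D -> C
Depth = number of edges = 1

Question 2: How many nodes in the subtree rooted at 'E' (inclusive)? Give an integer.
Answer: 4

Derivation:
Subtree rooted at E contains: A, B, E, F
Count = 4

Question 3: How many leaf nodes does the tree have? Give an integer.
Answer: 3

Derivation:
Leaves (nodes with no children): B, F, G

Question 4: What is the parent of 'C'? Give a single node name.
Answer: D

Derivation:
Scan adjacency: C appears as child of D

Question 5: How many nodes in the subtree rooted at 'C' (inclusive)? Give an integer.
Subtree rooted at C contains: A, B, C, E, F
Count = 5

Answer: 5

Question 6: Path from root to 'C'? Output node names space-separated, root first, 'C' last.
Answer: D C

Derivation:
Walk down from root: D -> C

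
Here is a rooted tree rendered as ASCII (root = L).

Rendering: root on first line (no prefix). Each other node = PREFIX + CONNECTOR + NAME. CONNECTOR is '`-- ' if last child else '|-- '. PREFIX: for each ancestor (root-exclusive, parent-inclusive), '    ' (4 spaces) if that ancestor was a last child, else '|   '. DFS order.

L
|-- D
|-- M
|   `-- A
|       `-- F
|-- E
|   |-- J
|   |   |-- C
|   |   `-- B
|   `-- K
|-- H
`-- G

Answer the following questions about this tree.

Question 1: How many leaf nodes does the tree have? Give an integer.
Leaves (nodes with no children): B, C, D, F, G, H, K

Answer: 7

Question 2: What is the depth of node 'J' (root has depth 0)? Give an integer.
Path from root to J: L -> E -> J
Depth = number of edges = 2

Answer: 2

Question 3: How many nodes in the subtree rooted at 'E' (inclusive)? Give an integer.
Subtree rooted at E contains: B, C, E, J, K
Count = 5

Answer: 5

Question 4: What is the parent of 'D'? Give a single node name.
Answer: L

Derivation:
Scan adjacency: D appears as child of L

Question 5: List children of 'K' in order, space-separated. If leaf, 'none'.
Answer: none

Derivation:
Node K's children (from adjacency): (leaf)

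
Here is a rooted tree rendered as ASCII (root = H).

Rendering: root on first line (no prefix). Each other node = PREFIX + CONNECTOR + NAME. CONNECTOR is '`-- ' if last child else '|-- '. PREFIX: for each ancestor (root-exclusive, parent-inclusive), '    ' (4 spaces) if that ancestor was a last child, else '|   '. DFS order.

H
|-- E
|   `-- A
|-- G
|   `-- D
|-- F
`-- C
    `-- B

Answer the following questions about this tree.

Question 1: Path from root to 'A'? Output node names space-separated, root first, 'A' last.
Walk down from root: H -> E -> A

Answer: H E A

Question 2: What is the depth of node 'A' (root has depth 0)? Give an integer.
Answer: 2

Derivation:
Path from root to A: H -> E -> A
Depth = number of edges = 2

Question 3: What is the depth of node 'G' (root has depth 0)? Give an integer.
Answer: 1

Derivation:
Path from root to G: H -> G
Depth = number of edges = 1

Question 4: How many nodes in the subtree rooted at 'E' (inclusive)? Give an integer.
Answer: 2

Derivation:
Subtree rooted at E contains: A, E
Count = 2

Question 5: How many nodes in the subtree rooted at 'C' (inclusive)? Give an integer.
Subtree rooted at C contains: B, C
Count = 2

Answer: 2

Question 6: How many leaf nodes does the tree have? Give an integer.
Answer: 4

Derivation:
Leaves (nodes with no children): A, B, D, F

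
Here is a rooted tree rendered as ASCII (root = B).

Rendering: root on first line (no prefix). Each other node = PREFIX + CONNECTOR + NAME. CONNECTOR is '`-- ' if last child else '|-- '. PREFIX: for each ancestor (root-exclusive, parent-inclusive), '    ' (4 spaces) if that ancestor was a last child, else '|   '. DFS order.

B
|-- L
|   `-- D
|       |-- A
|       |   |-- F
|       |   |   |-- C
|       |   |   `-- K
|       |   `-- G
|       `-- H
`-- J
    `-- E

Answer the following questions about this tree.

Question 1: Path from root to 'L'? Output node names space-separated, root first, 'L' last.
Answer: B L

Derivation:
Walk down from root: B -> L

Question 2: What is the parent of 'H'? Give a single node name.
Scan adjacency: H appears as child of D

Answer: D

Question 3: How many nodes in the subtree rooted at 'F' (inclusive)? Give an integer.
Subtree rooted at F contains: C, F, K
Count = 3

Answer: 3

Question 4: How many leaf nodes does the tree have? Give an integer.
Leaves (nodes with no children): C, E, G, H, K

Answer: 5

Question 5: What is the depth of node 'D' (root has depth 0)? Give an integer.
Path from root to D: B -> L -> D
Depth = number of edges = 2

Answer: 2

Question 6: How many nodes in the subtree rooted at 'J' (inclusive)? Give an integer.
Subtree rooted at J contains: E, J
Count = 2

Answer: 2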